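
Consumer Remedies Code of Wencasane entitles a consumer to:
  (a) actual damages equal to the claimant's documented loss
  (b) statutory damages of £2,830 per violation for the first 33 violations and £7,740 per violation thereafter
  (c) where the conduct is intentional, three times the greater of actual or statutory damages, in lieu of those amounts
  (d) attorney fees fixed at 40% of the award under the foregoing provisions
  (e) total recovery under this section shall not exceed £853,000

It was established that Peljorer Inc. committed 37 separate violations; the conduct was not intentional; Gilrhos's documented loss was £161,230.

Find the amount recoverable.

First 33 violations: 33 × £2,830 = £93,390
Remaining violations: (37 − 33) × £7,740 = £30,960
Statutory damages: £93,390 + £30,960 = £124,350
Conduct not intentional: the in-lieu enhancement does not apply.
Actual plus statutory damages: £161,230 + £124,350 = £285,580
Attorney fees: 40% of £285,580 = £114,232
Total before cap: £285,580 + £114,232 = £399,812
Cap at £853,000: £399,812 is within the cap, no reduction.

£399,812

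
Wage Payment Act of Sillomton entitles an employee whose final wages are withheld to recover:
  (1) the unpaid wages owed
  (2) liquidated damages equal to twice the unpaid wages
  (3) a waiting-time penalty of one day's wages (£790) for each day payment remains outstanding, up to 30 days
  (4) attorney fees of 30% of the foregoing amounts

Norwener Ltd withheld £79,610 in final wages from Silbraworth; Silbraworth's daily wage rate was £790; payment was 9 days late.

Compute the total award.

Doubled: 2 × £79,610 = £159,220
Penalty days: min(9, 30) = 9
Waiting-time penalty: 9 × £790 = £7,110
Subtotal: £79,610 + £159,220 + £7,110 = £245,940
Attorney fees: 30% of £245,940 = £73,782
Total award: £245,940 + £73,782 = £319,722

£319,722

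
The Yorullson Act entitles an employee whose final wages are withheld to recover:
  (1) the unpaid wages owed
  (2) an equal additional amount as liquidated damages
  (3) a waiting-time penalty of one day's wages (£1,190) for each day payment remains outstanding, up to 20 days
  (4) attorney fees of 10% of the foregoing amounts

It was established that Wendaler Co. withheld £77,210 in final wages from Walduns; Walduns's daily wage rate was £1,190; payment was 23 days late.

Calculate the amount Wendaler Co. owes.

Liquidated damages (equal amount): £77,210
Penalty days: min(23, 20) = 20
Waiting-time penalty: 20 × £1,190 = £23,800
Subtotal: £77,210 + £77,210 + £23,800 = £178,220
Attorney fees: 10% of £178,220 = £17,822
Total award: £178,220 + £17,822 = £196,042

£196,042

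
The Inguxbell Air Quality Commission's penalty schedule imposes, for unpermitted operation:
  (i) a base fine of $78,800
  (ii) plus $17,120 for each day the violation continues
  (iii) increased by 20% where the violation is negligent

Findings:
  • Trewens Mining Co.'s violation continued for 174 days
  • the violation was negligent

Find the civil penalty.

$3,669,216

Per-day component: 174 × $17,120 = $2,978,880
Base plus per-day: $78,800 + $2,978,880 = $3,057,680
Enhancement: 20% of $3,057,680 = $611,536
Enhanced fine: $3,057,680 + $611,536 = $3,669,216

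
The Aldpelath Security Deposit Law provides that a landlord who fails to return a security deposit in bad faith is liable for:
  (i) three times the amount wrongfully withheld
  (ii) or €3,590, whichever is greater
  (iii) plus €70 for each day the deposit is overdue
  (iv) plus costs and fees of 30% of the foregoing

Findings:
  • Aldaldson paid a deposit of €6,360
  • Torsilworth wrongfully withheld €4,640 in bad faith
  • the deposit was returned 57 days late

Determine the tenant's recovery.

€23,283

Trebled: 3 × €4,640 = €13,920
Minimum €3,590: €13,920 meets the minimum, no increase.
Late-return penalty: 57 × €70 = €3,990
Damages plus late penalty: €13,920 + €3,990 = €17,910
Costs and fees: 30% of €17,910 = €5,373
Total recovery: €17,910 + €5,373 = €23,283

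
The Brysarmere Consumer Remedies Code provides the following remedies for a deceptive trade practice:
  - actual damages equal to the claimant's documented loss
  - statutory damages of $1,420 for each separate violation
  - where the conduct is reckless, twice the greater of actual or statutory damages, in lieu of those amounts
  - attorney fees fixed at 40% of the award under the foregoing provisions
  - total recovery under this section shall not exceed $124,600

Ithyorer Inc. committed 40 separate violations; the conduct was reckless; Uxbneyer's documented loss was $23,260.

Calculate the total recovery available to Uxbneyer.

Total recovery: $124,600

Statutory damages: 40 × $1,420 = $56,800
Greater of actual damages ($23,260) or statutory damages ($56,800): $56,800
Doubled: 2 × $56,800 = $113,600
Attorney fees: 40% of $113,600 = $45,440
Total before cap: $113,600 + $45,440 = $159,040
Cap at $124,600: $159,040 exceeds the cap → $124,600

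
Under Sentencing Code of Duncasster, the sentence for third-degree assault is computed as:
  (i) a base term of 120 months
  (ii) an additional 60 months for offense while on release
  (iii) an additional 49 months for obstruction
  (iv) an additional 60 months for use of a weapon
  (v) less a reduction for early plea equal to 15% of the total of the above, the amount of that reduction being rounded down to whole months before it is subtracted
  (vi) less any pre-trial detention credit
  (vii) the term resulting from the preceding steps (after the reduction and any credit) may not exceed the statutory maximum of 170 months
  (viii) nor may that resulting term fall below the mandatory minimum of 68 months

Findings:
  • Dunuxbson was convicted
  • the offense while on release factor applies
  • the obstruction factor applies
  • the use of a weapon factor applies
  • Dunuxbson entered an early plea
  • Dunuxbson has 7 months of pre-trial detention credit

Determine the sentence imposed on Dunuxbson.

170 months

Offense while on release enhancement: +60 months
Obstruction enhancement: +49 months
Use of a weapon enhancement: +60 months
Adjusted term: 120 months + 60 months + 49 months + 60 months = 289 months
Early plea reduction: 15% of 289 months = 43 months (rounded down)
After reduction: 289 − 43 = 246 months
Less pre-trial detention credit: 246 months − 7 months = 239 months
Cap at 170 months: 239 months exceeds the cap → 170 months
Minimum 68 months: 170 months meets the minimum, no increase.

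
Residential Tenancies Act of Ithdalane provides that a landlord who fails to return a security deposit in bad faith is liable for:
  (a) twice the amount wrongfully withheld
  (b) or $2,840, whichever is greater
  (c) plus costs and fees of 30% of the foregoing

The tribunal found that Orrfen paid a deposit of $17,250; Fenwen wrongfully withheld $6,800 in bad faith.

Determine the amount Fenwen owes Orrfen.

Doubled: 2 × $6,800 = $13,600
Minimum $2,840: $13,600 meets the minimum, no increase.
Costs and fees: 30% of $13,600 = $4,080
Total recovery: $13,600 + $4,080 = $17,680

$17,680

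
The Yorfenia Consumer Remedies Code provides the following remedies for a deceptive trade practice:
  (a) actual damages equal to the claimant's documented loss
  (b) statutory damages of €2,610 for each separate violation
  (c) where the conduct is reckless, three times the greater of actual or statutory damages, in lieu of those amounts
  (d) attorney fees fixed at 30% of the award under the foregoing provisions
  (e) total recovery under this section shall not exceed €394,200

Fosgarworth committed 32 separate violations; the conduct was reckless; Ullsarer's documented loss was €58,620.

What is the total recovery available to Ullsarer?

Total recovery: €325,728

Statutory damages: 32 × €2,610 = €83,520
Greater of actual damages (€58,620) or statutory damages (€83,520): €83,520
Trebled: 3 × €83,520 = €250,560
Attorney fees: 30% of €250,560 = €75,168
Total before cap: €250,560 + €75,168 = €325,728
Cap at €394,200: €325,728 is within the cap, no reduction.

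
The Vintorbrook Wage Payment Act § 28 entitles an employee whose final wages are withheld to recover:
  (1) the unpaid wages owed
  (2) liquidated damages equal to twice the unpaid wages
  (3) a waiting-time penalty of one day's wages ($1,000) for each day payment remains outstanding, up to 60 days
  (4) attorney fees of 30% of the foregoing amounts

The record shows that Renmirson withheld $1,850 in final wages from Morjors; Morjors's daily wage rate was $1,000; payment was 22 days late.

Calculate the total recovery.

Doubled: 2 × $1,850 = $3,700
Penalty days: min(22, 60) = 22
Waiting-time penalty: 22 × $1,000 = $22,000
Subtotal: $1,850 + $3,700 + $22,000 = $27,550
Attorney fees: 30% of $27,550 = $8,265
Total award: $27,550 + $8,265 = $35,815

$35,815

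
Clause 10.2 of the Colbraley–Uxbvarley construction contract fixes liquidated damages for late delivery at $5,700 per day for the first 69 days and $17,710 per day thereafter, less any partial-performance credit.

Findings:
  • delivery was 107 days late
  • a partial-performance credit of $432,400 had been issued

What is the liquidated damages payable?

First 69 days: 69 × $5,700 = $393,300
Remaining days: (107 − 69) × $17,710 = $672,980
Accrued per-day damages: $393,300 + $672,980 = $1,066,280
Less partial-performance credit: $1,066,280 − $432,400 = $633,880

Liquidated damages: $633,880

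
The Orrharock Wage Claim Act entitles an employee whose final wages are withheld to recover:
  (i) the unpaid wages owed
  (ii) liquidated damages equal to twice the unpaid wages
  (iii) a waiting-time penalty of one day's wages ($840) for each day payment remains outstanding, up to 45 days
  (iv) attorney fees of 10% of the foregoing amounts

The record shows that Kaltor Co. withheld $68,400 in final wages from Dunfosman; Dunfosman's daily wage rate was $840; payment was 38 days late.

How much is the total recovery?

Doubled: 2 × $68,400 = $136,800
Penalty days: min(38, 45) = 38
Waiting-time penalty: 38 × $840 = $31,920
Subtotal: $68,400 + $136,800 + $31,920 = $237,120
Attorney fees: 10% of $237,120 = $23,712
Total award: $237,120 + $23,712 = $260,832

$260,832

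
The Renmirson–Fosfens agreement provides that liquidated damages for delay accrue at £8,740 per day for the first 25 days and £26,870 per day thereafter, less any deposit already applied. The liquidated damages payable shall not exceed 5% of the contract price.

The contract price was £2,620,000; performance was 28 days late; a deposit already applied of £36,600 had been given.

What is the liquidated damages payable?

First 25 days: 25 × £8,740 = £218,500
Remaining days: (28 − 25) × £26,870 = £80,610
Accrued per-day damages: £218,500 + £80,610 = £299,110
Less deposit already applied: £299,110 − £36,600 = £262,510
Cap: 5% of £2,620,000 = £131,000
Cap at £131,000: £262,510 exceeds the cap → £131,000

£131,000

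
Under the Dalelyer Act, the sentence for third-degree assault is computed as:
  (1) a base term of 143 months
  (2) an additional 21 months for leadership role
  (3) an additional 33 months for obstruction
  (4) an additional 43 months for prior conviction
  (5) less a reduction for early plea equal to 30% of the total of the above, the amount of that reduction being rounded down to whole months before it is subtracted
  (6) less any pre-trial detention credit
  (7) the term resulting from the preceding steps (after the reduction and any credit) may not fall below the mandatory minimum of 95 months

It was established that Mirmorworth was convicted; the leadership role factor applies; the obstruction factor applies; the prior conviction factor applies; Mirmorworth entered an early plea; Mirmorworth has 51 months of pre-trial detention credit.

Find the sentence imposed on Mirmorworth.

Leadership role enhancement: +21 months
Obstruction enhancement: +33 months
Prior conviction enhancement: +43 months
Adjusted term: 143 months + 21 months + 33 months + 43 months = 240 months
Early plea reduction: 30% of 240 months = 72 months (rounded down)
After reduction: 240 − 72 = 168 months
Less pre-trial detention credit: 168 months − 51 months = 117 months
Minimum 95 months: 117 months meets the minimum, no increase.

117 months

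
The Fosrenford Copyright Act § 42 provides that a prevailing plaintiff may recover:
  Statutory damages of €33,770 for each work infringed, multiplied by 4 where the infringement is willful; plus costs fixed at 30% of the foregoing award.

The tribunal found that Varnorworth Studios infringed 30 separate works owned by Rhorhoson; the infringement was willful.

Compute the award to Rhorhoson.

€5,268,120

Statutory damages: 30 × €33,770 = €1,013,100
Multiplied by 4: 4 × €1,013,100 = €4,052,400
Costs: 30% of €4,052,400 = €1,215,720
Award plus costs: €4,052,400 + €1,215,720 = €5,268,120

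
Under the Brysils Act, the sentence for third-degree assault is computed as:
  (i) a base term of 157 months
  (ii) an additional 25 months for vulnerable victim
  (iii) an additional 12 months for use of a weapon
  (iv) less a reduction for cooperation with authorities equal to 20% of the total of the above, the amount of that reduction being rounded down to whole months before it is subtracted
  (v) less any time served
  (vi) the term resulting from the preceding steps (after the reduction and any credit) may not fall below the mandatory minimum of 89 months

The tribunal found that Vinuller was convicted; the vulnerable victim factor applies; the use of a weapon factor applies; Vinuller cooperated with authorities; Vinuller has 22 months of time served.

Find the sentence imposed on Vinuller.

134 months

Vulnerable victim enhancement: +25 months
Use of a weapon enhancement: +12 months
Adjusted term: 157 months + 25 months + 12 months = 194 months
Cooperation with authorities reduction: 20% of 194 months = 38 months (rounded down)
After reduction: 194 − 38 = 156 months
Less time served: 156 months − 22 months = 134 months
Minimum 89 months: 134 months meets the minimum, no increase.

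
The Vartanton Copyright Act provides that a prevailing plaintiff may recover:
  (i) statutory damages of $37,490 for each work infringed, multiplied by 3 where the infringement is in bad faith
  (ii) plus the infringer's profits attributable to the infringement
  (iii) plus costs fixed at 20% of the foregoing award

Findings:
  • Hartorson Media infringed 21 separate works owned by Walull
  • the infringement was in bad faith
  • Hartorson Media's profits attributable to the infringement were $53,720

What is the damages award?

$2,898,708

Statutory damages: 21 × $37,490 = $787,290
Trebled: 3 × $787,290 = $2,361,870
Combined award: $2,361,870 + $53,720 = $2,415,590
Costs: 20% of $2,415,590 = $483,118
Award plus costs: $2,415,590 + $483,118 = $2,898,708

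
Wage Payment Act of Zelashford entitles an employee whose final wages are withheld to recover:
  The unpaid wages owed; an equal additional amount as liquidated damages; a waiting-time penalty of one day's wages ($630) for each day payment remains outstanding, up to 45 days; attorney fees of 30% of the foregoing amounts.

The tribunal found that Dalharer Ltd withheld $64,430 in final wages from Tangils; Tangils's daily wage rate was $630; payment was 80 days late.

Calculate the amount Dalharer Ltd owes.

$204,373

Liquidated damages (equal amount): $64,430
Penalty days: min(80, 45) = 45
Waiting-time penalty: 45 × $630 = $28,350
Subtotal: $64,430 + $64,430 + $28,350 = $157,210
Attorney fees: 30% of $157,210 = $47,163
Total award: $157,210 + $47,163 = $204,373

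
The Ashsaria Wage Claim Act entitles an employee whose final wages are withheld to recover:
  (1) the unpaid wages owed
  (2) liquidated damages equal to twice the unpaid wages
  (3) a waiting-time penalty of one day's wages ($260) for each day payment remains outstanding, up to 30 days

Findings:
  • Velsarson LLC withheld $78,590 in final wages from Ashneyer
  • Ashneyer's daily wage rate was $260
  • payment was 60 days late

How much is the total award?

$243,570

Doubled: 2 × $78,590 = $157,180
Penalty days: min(60, 30) = 30
Waiting-time penalty: 30 × $260 = $7,800
Total award: $78,590 + $157,180 + $7,800 = $243,570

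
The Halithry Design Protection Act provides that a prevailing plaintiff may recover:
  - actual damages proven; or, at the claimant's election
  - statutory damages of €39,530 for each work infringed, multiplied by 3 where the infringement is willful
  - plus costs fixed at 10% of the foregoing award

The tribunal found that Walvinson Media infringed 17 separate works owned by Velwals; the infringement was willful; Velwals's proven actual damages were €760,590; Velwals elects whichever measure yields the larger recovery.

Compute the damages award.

Award: €2,217,633

Statutory damages: 17 × €39,530 = €672,010
Trebled: 3 × €672,010 = €2,016,030
Greater of actual damages (€760,590) or enhanced statutory damages (€2,016,030): €2,016,030
Costs: 10% of €2,016,030 = €201,603
Award plus costs: €2,016,030 + €201,603 = €2,217,633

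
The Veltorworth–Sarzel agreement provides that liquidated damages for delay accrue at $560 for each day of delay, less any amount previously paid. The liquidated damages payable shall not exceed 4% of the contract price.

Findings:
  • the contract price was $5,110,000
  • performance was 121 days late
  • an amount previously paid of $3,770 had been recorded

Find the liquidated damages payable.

Per-day damages: 121 × $560 = $67,760
Less amount previously paid: $67,760 − $3,770 = $63,990
Cap: 4% of $5,110,000 = $204,400
Cap at $204,400: $63,990 is within the cap, no reduction.

$63,990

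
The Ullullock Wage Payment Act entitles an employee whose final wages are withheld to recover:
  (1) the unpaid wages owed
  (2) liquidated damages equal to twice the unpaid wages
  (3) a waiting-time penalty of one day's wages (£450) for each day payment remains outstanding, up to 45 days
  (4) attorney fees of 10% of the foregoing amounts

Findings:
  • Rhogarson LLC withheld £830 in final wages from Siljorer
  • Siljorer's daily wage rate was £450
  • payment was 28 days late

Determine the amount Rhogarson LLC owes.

Total award: £16,599

Doubled: 2 × £830 = £1,660
Penalty days: min(28, 45) = 28
Waiting-time penalty: 28 × £450 = £12,600
Subtotal: £830 + £1,660 + £12,600 = £15,090
Attorney fees: 10% of £15,090 = £1,509
Total award: £15,090 + £1,509 = £16,599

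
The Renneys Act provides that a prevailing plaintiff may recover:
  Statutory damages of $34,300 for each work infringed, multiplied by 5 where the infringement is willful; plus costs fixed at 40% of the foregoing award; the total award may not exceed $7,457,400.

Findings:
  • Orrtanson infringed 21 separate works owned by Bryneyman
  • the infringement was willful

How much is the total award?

Statutory damages: 21 × $34,300 = $720,300
Multiplied by 5: 5 × $720,300 = $3,601,500
Costs: 40% of $3,601,500 = $1,440,600
Award plus costs: $3,601,500 + $1,440,600 = $5,042,100
Cap at $7,457,400: $5,042,100 is within the cap, no reduction.

Award: $5,042,100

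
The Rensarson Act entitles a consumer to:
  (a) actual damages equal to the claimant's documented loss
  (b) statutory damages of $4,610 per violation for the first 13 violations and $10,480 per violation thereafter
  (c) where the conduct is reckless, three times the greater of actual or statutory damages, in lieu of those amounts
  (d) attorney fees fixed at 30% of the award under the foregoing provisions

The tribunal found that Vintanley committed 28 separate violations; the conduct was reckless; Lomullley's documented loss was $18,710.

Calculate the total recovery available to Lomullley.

$846,807

First 13 violations: 13 × $4,610 = $59,930
Remaining violations: (28 − 13) × $10,480 = $157,200
Statutory damages: $59,930 + $157,200 = $217,130
Greater of actual damages ($18,710) or statutory damages ($217,130): $217,130
Trebled: 3 × $217,130 = $651,390
Attorney fees: 30% of $651,390 = $195,417
Total recovery: $651,390 + $195,417 = $846,807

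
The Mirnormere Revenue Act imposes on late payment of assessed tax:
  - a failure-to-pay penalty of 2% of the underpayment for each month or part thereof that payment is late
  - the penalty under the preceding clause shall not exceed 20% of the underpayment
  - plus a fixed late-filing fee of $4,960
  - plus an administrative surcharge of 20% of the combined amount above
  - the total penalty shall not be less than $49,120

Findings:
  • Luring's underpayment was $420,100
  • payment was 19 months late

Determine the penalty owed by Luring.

$106,776

Accrued rate: 2% × 19 = 38%, capped at 20% → 20%
Failure-to-pay penalty: 20% of $420,100 = $84,020
Penalty before surcharge: $84,020 + $4,960 = $88,980
Administrative surcharge: 20% of $88,980 = $17,796
Total penalty: $88,980 + $17,796 = $106,776
Minimum $49,120: $106,776 meets the minimum, no increase.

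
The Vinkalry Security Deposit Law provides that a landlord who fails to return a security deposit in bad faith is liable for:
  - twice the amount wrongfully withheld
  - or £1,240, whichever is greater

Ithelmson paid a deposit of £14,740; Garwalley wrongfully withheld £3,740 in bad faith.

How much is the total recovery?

Doubled: 2 × £3,740 = £7,480
Minimum £1,240: £7,480 meets the minimum, no increase.

Recovery: £7,480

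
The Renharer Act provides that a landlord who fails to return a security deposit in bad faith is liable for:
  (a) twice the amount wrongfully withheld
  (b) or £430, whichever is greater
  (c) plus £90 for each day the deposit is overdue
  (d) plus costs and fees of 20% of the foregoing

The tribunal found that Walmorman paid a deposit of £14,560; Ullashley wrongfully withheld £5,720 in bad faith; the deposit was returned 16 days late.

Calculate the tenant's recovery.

Doubled: 2 × £5,720 = £11,440
Minimum £430: £11,440 meets the minimum, no increase.
Late-return penalty: 16 × £90 = £1,440
Damages plus late penalty: £11,440 + £1,440 = £12,880
Costs and fees: 20% of £12,880 = £2,576
Total recovery: £12,880 + £2,576 = £15,456

£15,456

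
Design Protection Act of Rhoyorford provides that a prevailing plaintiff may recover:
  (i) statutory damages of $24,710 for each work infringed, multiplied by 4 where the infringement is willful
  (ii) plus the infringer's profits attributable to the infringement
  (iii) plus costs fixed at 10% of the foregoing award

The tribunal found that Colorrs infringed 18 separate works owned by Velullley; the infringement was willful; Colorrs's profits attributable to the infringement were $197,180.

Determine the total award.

Award: $2,173,930

Statutory damages: 18 × $24,710 = $444,780
Multiplied by 4: 4 × $444,780 = $1,779,120
Combined award: $1,779,120 + $197,180 = $1,976,300
Costs: 10% of $1,976,300 = $197,630
Award plus costs: $1,976,300 + $197,630 = $2,173,930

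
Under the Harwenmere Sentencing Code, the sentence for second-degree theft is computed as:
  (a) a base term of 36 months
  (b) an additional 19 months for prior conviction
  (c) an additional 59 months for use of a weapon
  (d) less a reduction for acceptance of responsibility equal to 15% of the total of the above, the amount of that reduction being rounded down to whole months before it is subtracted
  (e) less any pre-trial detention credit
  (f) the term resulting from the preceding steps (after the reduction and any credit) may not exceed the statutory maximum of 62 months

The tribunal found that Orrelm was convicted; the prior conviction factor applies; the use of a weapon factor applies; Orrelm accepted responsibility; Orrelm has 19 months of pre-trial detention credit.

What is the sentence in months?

62 months

Prior conviction enhancement: +19 months
Use of a weapon enhancement: +59 months
Adjusted term: 36 months + 19 months + 59 months = 114 months
Acceptance of responsibility reduction: 15% of 114 months = 17 months (rounded down)
After reduction: 114 − 17 = 97 months
Less pre-trial detention credit: 97 months − 19 months = 78 months
Cap at 62 months: 78 months exceeds the cap → 62 months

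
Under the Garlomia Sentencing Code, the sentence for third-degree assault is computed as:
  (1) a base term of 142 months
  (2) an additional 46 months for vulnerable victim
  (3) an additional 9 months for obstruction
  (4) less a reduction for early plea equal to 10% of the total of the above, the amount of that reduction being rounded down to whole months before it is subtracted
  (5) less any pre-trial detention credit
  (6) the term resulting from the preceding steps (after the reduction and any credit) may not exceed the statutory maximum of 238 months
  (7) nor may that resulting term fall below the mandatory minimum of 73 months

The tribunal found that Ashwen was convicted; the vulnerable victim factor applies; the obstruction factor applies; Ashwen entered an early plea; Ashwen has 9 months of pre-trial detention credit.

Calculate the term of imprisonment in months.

169 months

Vulnerable victim enhancement: +46 months
Obstruction enhancement: +9 months
Adjusted term: 142 months + 46 months + 9 months = 197 months
Early plea reduction: 10% of 197 months = 19 months (rounded down)
After reduction: 197 − 19 = 178 months
Less pre-trial detention credit: 178 months − 9 months = 169 months
Cap at 238 months: 169 months is within the cap, no reduction.
Minimum 73 months: 169 months meets the minimum, no increase.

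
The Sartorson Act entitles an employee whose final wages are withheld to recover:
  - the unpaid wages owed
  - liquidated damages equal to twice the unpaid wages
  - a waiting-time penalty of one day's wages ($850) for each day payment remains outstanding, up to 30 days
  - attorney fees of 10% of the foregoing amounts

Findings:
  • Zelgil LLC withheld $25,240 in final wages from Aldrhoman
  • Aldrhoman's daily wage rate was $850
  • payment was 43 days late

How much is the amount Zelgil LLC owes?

Doubled: 2 × $25,240 = $50,480
Penalty days: min(43, 30) = 30
Waiting-time penalty: 30 × $850 = $25,500
Subtotal: $25,240 + $50,480 + $25,500 = $101,220
Attorney fees: 10% of $101,220 = $10,122
Total award: $101,220 + $10,122 = $111,342

$111,342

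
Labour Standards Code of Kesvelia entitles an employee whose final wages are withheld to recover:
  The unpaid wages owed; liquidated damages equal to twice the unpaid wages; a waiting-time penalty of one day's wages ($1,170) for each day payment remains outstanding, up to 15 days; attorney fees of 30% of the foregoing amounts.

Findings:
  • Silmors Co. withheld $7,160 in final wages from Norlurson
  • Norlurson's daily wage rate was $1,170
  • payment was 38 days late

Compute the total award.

Doubled: 2 × $7,160 = $14,320
Penalty days: min(38, 15) = 15
Waiting-time penalty: 15 × $1,170 = $17,550
Subtotal: $7,160 + $14,320 + $17,550 = $39,030
Attorney fees: 30% of $39,030 = $11,709
Total award: $39,030 + $11,709 = $50,739

$50,739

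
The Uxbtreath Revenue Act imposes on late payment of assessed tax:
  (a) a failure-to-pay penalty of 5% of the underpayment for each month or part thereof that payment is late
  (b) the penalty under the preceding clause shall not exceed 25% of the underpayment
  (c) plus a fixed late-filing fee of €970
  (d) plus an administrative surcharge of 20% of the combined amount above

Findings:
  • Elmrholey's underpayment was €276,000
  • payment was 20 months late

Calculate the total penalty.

€83,964

Accrued rate: 5% × 20 = 100%, capped at 25% → 25%
Failure-to-pay penalty: 25% of €276,000 = €69,000
Penalty before surcharge: €69,000 + €970 = €69,970
Administrative surcharge: 20% of €69,970 = €13,994
Total penalty: €69,970 + €13,994 = €83,964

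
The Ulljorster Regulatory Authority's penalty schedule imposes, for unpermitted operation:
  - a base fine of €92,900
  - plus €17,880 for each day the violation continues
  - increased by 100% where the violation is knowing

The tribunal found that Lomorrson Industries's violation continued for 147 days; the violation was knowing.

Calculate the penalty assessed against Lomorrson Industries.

Per-day component: 147 × €17,880 = €2,628,360
Base plus per-day: €92,900 + €2,628,360 = €2,721,260
Enhancement: 100% of €2,721,260 = €2,721,260
Enhanced fine: €2,721,260 + €2,721,260 = €5,442,520

€5,442,520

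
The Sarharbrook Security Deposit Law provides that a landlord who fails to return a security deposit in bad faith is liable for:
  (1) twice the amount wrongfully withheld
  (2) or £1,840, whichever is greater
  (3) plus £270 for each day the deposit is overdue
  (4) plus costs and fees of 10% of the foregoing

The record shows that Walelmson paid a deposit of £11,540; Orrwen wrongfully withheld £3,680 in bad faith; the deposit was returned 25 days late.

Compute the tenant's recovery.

£15,521

Doubled: 2 × £3,680 = £7,360
Minimum £1,840: £7,360 meets the minimum, no increase.
Late-return penalty: 25 × £270 = £6,750
Damages plus late penalty: £7,360 + £6,750 = £14,110
Costs and fees: 10% of £14,110 = £1,411
Total recovery: £14,110 + £1,411 = £15,521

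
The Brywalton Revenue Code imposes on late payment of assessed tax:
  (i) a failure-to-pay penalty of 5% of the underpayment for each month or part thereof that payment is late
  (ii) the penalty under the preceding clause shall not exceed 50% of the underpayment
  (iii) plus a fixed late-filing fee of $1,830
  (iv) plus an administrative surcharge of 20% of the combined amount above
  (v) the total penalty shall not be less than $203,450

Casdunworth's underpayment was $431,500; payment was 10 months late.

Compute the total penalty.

Accrued rate: 5% × 10 = 50%, capped at 50% → 50%
Failure-to-pay penalty: 50% of $431,500 = $215,750
Penalty before surcharge: $215,750 + $1,830 = $217,580
Administrative surcharge: 20% of $217,580 = $43,516
Total penalty: $217,580 + $43,516 = $261,096
Minimum $203,450: $261,096 meets the minimum, no increase.

$261,096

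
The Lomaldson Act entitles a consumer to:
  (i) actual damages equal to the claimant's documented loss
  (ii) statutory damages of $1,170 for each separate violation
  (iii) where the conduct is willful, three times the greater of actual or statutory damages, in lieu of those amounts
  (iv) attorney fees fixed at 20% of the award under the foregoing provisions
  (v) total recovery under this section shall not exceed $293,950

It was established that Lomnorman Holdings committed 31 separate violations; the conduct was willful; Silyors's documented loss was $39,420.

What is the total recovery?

Total recovery: $141,912

Statutory damages: 31 × $1,170 = $36,270
Greater of actual damages ($39,420) or statutory damages ($36,270): $39,420
Trebled: 3 × $39,420 = $118,260
Attorney fees: 20% of $118,260 = $23,652
Total before cap: $118,260 + $23,652 = $141,912
Cap at $293,950: $141,912 is within the cap, no reduction.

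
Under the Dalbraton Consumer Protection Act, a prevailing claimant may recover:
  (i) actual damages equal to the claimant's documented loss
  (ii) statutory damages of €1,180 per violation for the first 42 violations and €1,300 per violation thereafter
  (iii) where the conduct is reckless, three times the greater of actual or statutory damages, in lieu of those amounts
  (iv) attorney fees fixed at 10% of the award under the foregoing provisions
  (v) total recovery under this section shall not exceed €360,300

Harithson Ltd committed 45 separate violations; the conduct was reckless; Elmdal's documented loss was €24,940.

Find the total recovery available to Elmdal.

€176,418

First 42 violations: 42 × €1,180 = €49,560
Remaining violations: (45 − 42) × €1,300 = €3,900
Statutory damages: €49,560 + €3,900 = €53,460
Greater of actual damages (€24,940) or statutory damages (€53,460): €53,460
Trebled: 3 × €53,460 = €160,380
Attorney fees: 10% of €160,380 = €16,038
Total before cap: €160,380 + €16,038 = €176,418
Cap at €360,300: €176,418 is within the cap, no reduction.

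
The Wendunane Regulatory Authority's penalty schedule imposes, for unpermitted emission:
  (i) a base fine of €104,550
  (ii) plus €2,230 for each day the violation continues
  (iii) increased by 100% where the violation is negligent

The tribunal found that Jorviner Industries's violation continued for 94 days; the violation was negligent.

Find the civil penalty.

€628,340

Per-day component: 94 × €2,230 = €209,620
Base plus per-day: €104,550 + €209,620 = €314,170
Enhancement: 100% of €314,170 = €314,170
Enhanced fine: €314,170 + €314,170 = €628,340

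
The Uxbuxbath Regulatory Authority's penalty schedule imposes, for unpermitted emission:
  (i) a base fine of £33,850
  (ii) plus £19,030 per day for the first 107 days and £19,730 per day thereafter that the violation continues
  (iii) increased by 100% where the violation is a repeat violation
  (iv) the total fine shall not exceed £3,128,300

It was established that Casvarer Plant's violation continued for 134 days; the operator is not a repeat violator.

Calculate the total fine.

£2,602,770

First 107 days: 107 × £19,030 = £2,036,210
Remaining days: (134 − 107) × £19,730 = £532,710
Per-day component: £2,036,210 + £532,710 = £2,568,920
Base plus per-day: £33,850 + £2,568,920 = £2,602,770
The operator is not a repeat violator: no 100% increase.
Cap at £3,128,300: £2,602,770 is within the cap, no reduction.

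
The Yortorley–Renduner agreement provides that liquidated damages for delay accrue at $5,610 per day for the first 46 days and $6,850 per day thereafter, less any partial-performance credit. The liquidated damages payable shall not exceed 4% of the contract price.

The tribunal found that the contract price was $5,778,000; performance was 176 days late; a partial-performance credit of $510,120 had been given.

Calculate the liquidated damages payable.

$231,120

First 46 days: 46 × $5,610 = $258,060
Remaining days: (176 − 46) × $6,850 = $890,500
Accrued per-day damages: $258,060 + $890,500 = $1,148,560
Less partial-performance credit: $1,148,560 − $510,120 = $638,440
Cap: 4% of $5,778,000 = $231,120
Cap at $231,120: $638,440 exceeds the cap → $231,120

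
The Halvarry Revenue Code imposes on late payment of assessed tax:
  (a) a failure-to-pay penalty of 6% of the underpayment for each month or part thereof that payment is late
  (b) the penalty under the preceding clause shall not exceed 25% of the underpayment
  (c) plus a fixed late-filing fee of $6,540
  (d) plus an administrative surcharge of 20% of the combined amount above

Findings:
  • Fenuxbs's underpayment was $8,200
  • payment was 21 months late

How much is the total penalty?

$10,308

Accrued rate: 6% × 21 = 126%, capped at 25% → 25%
Failure-to-pay penalty: 25% of $8,200 = $2,050
Penalty before surcharge: $2,050 + $6,540 = $8,590
Administrative surcharge: 20% of $8,590 = $1,718
Total penalty: $8,590 + $1,718 = $10,308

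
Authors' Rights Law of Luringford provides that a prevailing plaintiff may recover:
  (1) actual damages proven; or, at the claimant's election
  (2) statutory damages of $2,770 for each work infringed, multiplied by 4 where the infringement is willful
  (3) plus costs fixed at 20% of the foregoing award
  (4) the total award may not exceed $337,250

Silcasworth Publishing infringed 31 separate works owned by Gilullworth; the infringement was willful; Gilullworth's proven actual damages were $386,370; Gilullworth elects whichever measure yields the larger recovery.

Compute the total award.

$337,250

Statutory damages: 31 × $2,770 = $85,870
Multiplied by 4: 4 × $85,870 = $343,480
Greater of actual damages ($386,370) or enhanced statutory damages ($343,480): $386,370
Costs: 20% of $386,370 = $77,274
Award plus costs: $386,370 + $77,274 = $463,644
Cap at $337,250: $463,644 exceeds the cap → $337,250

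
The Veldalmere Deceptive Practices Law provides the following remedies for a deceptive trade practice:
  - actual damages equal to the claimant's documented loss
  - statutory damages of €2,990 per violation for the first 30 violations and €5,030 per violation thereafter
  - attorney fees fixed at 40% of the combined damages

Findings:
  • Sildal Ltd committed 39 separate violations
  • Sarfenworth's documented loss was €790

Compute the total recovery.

First 30 violations: 30 × €2,990 = €89,700
Remaining violations: (39 − 30) × €5,030 = €45,270
Statutory damages: €89,700 + €45,270 = €134,970
Combined damages: €790 + €134,970 = €135,760
Attorney fees: 40% of €135,760 = €54,304
Total recovery: €135,760 + €54,304 = €190,064

€190,064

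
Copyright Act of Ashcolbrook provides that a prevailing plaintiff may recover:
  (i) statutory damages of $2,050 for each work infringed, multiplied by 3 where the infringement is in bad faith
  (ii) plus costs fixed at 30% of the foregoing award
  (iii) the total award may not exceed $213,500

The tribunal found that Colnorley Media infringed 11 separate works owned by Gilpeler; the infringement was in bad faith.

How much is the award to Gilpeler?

Statutory damages: 11 × $2,050 = $22,550
Trebled: 3 × $22,550 = $67,650
Costs: 30% of $67,650 = $20,295
Award plus costs: $67,650 + $20,295 = $87,945
Cap at $213,500: $87,945 is within the cap, no reduction.

$87,945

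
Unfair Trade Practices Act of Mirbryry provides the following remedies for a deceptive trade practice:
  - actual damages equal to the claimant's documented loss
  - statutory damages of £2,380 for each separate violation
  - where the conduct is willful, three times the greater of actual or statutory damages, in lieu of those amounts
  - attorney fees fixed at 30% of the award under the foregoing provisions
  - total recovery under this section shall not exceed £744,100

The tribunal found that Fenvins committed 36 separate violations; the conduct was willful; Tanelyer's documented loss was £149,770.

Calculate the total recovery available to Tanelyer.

Statutory damages: 36 × £2,380 = £85,680
Greater of actual damages (£149,770) or statutory damages (£85,680): £149,770
Trebled: 3 × £149,770 = £449,310
Attorney fees: 30% of £449,310 = £134,793
Total before cap: £449,310 + £134,793 = £584,103
Cap at £744,100: £584,103 is within the cap, no reduction.

£584,103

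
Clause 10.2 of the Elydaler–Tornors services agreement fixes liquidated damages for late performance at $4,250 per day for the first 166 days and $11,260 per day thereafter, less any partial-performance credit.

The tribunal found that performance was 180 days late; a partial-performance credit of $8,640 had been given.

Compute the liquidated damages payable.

First 166 days: 166 × $4,250 = $705,500
Remaining days: (180 − 166) × $11,260 = $157,640
Accrued per-day damages: $705,500 + $157,640 = $863,140
Less partial-performance credit: $863,140 − $8,640 = $854,500

$854,500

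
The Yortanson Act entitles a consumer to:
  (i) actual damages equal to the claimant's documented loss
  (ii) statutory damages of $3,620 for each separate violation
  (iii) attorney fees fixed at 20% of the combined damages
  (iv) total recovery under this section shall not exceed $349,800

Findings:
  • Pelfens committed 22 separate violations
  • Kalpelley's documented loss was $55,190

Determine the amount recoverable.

Total recovery: $161,796

Statutory damages: 22 × $3,620 = $79,640
Combined damages: $55,190 + $79,640 = $134,830
Attorney fees: 20% of $134,830 = $26,966
Total before cap: $134,830 + $26,966 = $161,796
Cap at $349,800: $161,796 is within the cap, no reduction.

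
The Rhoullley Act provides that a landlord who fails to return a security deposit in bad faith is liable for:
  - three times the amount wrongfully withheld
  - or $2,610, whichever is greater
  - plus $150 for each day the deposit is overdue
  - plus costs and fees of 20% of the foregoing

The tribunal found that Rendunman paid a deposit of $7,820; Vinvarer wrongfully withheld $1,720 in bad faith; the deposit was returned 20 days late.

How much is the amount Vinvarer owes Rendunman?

Trebled: 3 × $1,720 = $5,160
Minimum $2,610: $5,160 meets the minimum, no increase.
Late-return penalty: 20 × $150 = $3,000
Damages plus late penalty: $5,160 + $3,000 = $8,160
Costs and fees: 20% of $8,160 = $1,632
Total recovery: $8,160 + $1,632 = $9,792

$9,792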